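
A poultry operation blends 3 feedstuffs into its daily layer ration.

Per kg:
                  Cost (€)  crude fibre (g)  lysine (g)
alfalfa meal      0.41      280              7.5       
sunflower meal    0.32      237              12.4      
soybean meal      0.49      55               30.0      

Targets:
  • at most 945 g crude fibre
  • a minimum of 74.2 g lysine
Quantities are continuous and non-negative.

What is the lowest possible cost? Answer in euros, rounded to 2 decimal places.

€1.21

This is a linear program. Let x1 = kg of alfalfa meal, x2 = kg of sunflower meal, x3 = kg of soybean meal.
Minimise 0.41x1 + 0.32x2 + 0.49x3 subject to:
  280x1 + 237x2 + 55x3 ≤ 945   (crude fibre)
  7.5x1 + 12.4x2 + 30x3 ≥ 74.2   (lysine)
  x1, x2, x3 ≥ 0.
The cheapest feasible vertex uses only soybean meal; alfalfa meal, sunflower meal are not used. Binding constraint: lysine.
That vertex is x3 = 2.473.
Objective = 0.49·2.473 = 1.2118.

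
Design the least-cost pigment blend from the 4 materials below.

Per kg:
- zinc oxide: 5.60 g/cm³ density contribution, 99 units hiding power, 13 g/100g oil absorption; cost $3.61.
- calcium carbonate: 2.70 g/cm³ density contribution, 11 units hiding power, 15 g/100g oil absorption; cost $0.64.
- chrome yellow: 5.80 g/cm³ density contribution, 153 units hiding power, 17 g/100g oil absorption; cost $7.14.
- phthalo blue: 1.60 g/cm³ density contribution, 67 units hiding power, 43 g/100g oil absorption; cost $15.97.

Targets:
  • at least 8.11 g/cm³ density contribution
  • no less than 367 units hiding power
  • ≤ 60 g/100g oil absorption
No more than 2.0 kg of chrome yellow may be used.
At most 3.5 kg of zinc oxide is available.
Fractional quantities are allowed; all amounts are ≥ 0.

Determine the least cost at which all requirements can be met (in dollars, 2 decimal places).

$13.59

Let x1 = kg of zinc oxide, x2 = kg of calcium carbonate, x3 = kg of chrome yellow, x4 = kg of phthalo blue.
Minimize 3.61x1 + 0.64x2 + 7.14x3 + 15.97x4 subject to:
  5.6x1 + 2.7x2 + 5.8x3 + 1.6x4 ≥ 8.11   (density contribution)
  99x1 + 11x2 + 153x3 + 67x4 ≥ 367   (hiding power)
  13x1 + 15x2 + 17x3 + 43x4 ≤ 60   (oil absorption)
  x3 ≤ 2
  x1 ≤ 3.5
  x1, x2, x3, x4 ≥ 0.
The minimum-cost mix takes nothing from calcium carbonate, phthalo blue — only zinc oxide, chrome yellow. There the hiding power and the zinc oxide cap constraints are tight.
Solving gives x1 = 3.5, x3 = 0.134.
Hence cost = 3.61·3.5 + 7.14·0.134 = $13.5918.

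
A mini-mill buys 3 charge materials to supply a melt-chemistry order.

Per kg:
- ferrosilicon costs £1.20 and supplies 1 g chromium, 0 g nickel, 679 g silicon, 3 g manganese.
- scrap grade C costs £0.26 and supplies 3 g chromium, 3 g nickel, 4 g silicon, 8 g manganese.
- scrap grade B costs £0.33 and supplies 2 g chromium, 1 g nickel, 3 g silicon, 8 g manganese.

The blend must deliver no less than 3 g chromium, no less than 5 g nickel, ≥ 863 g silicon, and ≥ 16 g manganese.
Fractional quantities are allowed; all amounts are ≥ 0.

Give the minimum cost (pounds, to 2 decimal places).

Treat it as an LP. Let x1 = kg of ferrosilicon, x2 = kg of scrap grade C, x3 = kg of scrap grade B.
Minimise 1.2x1 + 0.26x2 + 0.33x3 s.t.:
  1x1 + 3x2 + 2x3 ≥ 3   (chromium)
  3x2 + 1x3 ≥ 5   (nickel)
  679x1 + 4x2 + 3x3 ≥ 863   (silicon)
  3x1 + 8x2 + 8x3 ≥ 16   (manganese)
  x1, x2, x3 ≥ 0.
The minimum-cost mix takes nothing from scrap grade B — only ferrosilicon, scrap grade C. Binding constraints: nickel and silicon.
Solving gives x1 = 1.261, x2 = 1.667.
Total cost: 1.2·1.261 + 0.26·1.667 = 1.9466.

£1.95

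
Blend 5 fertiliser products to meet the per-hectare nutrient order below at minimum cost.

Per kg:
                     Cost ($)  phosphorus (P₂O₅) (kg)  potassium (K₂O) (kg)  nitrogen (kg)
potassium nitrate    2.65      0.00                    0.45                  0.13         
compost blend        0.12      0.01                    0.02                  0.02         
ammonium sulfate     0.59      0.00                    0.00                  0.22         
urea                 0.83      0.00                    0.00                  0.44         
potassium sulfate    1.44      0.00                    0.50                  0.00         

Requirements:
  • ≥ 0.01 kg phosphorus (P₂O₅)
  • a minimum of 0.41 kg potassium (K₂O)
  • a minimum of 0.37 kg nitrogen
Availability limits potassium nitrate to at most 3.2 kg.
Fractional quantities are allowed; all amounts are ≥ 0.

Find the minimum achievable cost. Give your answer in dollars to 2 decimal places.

Let x1 = kg of potassium nitrate, x2 = kg of compost blend, x3 = kg of ammonium sulfate, x4 = kg of urea, x5 = kg of potassium sulfate.
min 2.65x1 + 0.12x2 + 0.59x3 + 0.83x4 + 1.44x5 subject to:
  0.01x2 ≥ 0.01   (phosphorus (P₂O₅))
  0.45x1 + 0.02x2 + 0.5x5 ≥ 0.41   (potassium (K₂O))
  0.13x1 + 0.02x2 + 0.22x3 + 0.44x4 ≥ 0.37   (nitrogen)
  x1 ≤ 3.2
  x1, x2, x3, x4, x5 ≥ 0.
The minimum-cost mix takes nothing from potassium nitrate, ammonium sulfate — only compost blend, urea, potassium sulfate. Binding constraints: phosphorus (P₂O₅), potassium (K₂O), nitrogen.
That vertex is x2 = 1, x4 = 0.7955, x5 = 0.78.
Objective = 0.12·1 + 0.83·0.7955 + 1.44·0.78 = 1.9035.

$1.90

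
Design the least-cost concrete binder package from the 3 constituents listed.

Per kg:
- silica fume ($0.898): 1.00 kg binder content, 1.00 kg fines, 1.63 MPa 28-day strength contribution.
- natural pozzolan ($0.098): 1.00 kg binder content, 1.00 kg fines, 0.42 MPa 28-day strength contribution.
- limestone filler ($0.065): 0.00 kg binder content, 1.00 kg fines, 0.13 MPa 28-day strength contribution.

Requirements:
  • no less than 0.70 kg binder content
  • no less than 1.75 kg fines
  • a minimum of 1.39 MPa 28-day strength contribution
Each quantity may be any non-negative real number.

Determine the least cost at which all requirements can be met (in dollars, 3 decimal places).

$0.324

This is a linear program. Let x1 = kg of silica fume, x2 = kg of natural pozzolan, x3 = kg of limestone filler.
Minimise 0.898x1 + 0.098x2 + 0.065x3 with:
  1x1 + 1x2 ≥ 0.7   (binder content)
  1x1 + 1x2 + 1x3 ≥ 1.75   (fines)
  1.63x1 + 0.42x2 + 0.13x3 ≥ 1.39   (28-day strength contribution)
  x1, x2, x3 ≥ 0.
The optimal basis is {natural pozzolan}; silica fume, limestone filler drop out. Binding constraint: 28-day strength contribution.
That vertex is x2 = 3.31.
Cost = 0.098·3.31 = 0.32438.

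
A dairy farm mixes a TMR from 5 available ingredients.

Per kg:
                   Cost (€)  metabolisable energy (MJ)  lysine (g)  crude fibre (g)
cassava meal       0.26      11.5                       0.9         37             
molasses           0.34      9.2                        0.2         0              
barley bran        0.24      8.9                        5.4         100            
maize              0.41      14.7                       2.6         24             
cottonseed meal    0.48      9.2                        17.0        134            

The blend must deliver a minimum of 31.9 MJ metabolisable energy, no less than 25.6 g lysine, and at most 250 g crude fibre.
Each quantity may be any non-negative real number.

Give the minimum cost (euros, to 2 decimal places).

€1.11

Let x1 = kg of cassava meal, x2 = kg of molasses, x3 = kg of barley bran, x4 = kg of maize, x5 = kg of cottonseed meal.
Minimise 0.26x1 + 0.34x2 + 0.24x3 + 0.41x4 + 0.48x5 s.t.:
  11.5x1 + 9.2x2 + 8.9x3 + 14.7x4 + 9.2x5 ≥ 31.9   (metabolisable energy)
  0.9x1 + 0.2x2 + 5.4x3 + 2.6x4 + 17x5 ≥ 25.6   (lysine)
  37x1 + 100x3 + 24x4 + 134x5 ≤ 250   (crude fibre)
  x1, x2, x3, x4, x5 ≥ 0.
The optimal basis is {cassava meal, maize, cottonseed meal}; molasses, barley bran drop out. There the metabolisable energy, lysine, crude fibre constraints are tight.
Optimal quantities: cassava meal = 1.609 kg, maize = 0.02431 kg, cottonseed meal = 1.417 kg.
Objective = 0.26·1.609 + 0.41·0.02431 + 0.48·1.417 = 1.1085.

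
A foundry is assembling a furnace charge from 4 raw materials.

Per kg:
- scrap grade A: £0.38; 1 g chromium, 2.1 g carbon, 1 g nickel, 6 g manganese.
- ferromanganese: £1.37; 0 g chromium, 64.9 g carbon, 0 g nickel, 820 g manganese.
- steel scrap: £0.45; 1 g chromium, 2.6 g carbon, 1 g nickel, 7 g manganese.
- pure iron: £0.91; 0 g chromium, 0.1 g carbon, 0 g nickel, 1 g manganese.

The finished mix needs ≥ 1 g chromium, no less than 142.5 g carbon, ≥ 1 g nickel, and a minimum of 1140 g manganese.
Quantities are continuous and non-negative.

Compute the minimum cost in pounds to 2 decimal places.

Let x1 = kg of scrap grade A, x2 = kg of ferromanganese, x3 = kg of steel scrap, x4 = kg of pure iron.
Minimize 0.38x1 + 1.37x2 + 0.45x3 + 0.91x4 subject to:
  1x1 + 1x3 ≥ 1   (chromium)
  2.1x1 + 64.9x2 + 2.6x3 + 0.1x4 ≥ 142.5   (carbon)
  1x1 + 1x3 ≥ 1   (nickel)
  6x1 + 820x2 + 7x3 + 1x4 ≥ 1140   (manganese)
  x1, x2, x3, x4 ≥ 0.
The minimum-cost mix takes nothing from steel scrap, pure iron — only scrap grade A, ferromanganese. The chromium, carbon, nickel requirements are met with equality.
So scrap grade A = 1 kg, ferromanganese = 2.163 kg.
Total cost: 0.38·1 + 1.37·2.163 = 3.3433.

£3.34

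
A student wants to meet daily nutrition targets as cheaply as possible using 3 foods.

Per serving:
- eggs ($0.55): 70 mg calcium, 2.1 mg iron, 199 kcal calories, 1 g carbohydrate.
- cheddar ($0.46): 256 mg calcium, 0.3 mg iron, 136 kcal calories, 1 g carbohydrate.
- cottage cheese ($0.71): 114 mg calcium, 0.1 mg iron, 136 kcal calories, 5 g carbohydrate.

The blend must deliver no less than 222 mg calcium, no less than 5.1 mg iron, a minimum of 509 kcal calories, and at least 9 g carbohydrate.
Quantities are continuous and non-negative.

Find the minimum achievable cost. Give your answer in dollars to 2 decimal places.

$2.24

Treat it as an LP. Let x1 = servings of eggs, x2 = servings of cheddar, x3 = servings of cottage cheese.
Minimise 0.55x1 + 0.46x2 + 0.71x3 with:
  70x1 + 256x2 + 114x3 ≥ 222   (calcium)
  2.1x1 + 0.3x2 + 0.1x3 ≥ 5.1   (iron)
  199x1 + 136x2 + 136x3 ≥ 509   (calories)
  1x1 + 1x2 + 5x3 ≥ 9   (carbohydrate)
  x1, x2, x3 ≥ 0.
At the optimum only eggs, cottage cheese are positive (cheddar = 0). Binding constraints: iron and carbohydrate.
Solving gives x1 = 2.365, x3 = 1.327.
Total cost: 0.55·2.365 + 0.71·1.327 = 2.2429.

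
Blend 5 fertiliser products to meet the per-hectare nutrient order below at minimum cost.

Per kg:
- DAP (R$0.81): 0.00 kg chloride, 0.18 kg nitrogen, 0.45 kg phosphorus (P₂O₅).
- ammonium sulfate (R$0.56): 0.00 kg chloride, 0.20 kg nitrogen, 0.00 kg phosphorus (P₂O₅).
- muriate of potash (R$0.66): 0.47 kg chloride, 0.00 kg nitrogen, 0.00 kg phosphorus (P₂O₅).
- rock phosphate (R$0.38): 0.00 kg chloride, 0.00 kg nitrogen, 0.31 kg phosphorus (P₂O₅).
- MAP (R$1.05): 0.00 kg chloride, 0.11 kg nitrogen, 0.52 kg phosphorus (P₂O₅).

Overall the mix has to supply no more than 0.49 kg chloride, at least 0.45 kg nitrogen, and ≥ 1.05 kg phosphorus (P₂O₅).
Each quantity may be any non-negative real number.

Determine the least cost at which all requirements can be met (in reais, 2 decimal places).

Set it up as a linear program. Let x1 = kg of DAP, x2 = kg of ammonium sulfate, x3 = kg of muriate of potash, x4 = kg of rock phosphate, x5 = kg of MAP.
Minimise 0.81x1 + 0.56x2 + 0.66x3 + 0.38x4 + 1.05x5 subject to:
  0.47x3 ≤ 0.49   (chloride)
  0.18x1 + 0.2x2 + 0.11x5 ≥ 0.45   (nitrogen)
  0.45x1 + 0.31x4 + 0.52x5 ≥ 1.05   (phosphorus (P₂O₅))
  x1, x2, x3, x4, x5 ≥ 0.
At the optimum only DAP, ammonium sulfate are positive (muriate of potash, rock phosphate, MAP = 0). The nitrogen and phosphorus (P₂O₅) requirements are met with equality.
So DAP = 2.333 kg, ammonium sulfate = 0.15 kg.
Cost = 0.81·2.333 + 0.56·0.15 = 1.9737.

R$1.97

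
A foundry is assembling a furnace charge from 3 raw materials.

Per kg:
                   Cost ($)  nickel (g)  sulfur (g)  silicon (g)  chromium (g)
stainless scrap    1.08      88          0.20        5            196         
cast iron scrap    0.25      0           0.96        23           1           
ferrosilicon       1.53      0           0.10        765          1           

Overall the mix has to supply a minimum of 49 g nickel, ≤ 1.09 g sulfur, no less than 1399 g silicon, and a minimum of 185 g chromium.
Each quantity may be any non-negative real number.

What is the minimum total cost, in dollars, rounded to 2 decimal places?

Treat it as an LP. Let x1 = kg of stainless scrap, x2 = kg of cast iron scrap, x3 = kg of ferrosilicon.
Minimise 1.08x1 + 0.25x2 + 1.53x3 with:
  88x1 ≥ 49   (nickel)
  0.2x1 + 0.96x2 + 0.1x3 ≤ 1.09   (sulfur)
  5x1 + 23x2 + 765x3 ≥ 1399   (silicon)
  196x1 + 1x2 + 1x3 ≥ 185   (chromium)
  x1, x2, x3 ≥ 0.
The cheapest feasible vertex uses only stainless scrap, ferrosilicon; cast iron scrap is not used. Binding constraints: silicon and chromium.
That vertex is x1 = 0.9346, x3 = 1.823.
Cost = 1.08·0.9346 + 1.53·1.823 = 3.7986.

$3.80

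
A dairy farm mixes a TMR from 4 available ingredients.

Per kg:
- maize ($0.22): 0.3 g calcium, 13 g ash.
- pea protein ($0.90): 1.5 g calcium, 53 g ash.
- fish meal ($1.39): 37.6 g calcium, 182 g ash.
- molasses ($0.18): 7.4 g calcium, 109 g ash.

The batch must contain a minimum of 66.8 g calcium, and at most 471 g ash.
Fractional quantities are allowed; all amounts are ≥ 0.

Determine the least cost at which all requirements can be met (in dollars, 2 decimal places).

Let x1 = kg of maize, x2 = kg of pea protein, x3 = kg of fish meal, x4 = kg of molasses.
Minimize 0.22x1 + 0.9x2 + 1.39x3 + 0.18x4 subject to:
  0.3x1 + 1.5x2 + 37.6x3 + 7.4x4 ≥ 66.8   (calcium)
  13x1 + 53x2 + 182x3 + 109x4 ≤ 471   (ash)
  x1, x2, x3, x4 ≥ 0.
The cheapest feasible vertex uses only fish meal, molasses; maize, pea protein are not used. There the calcium and ash constraints are tight.
That vertex is x3 = 1.379, x4 = 2.018.
Total cost: 1.39·1.379 + 0.18·2.018 = 2.2801.

$2.28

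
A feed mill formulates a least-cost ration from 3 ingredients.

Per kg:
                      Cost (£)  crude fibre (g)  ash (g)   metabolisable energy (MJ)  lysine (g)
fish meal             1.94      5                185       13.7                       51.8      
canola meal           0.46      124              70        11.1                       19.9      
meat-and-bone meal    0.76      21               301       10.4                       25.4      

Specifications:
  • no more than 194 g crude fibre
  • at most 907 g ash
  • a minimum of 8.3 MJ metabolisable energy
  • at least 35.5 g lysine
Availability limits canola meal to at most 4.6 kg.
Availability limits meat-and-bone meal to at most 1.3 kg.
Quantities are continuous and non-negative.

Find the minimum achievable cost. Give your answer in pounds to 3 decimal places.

This is a linear program. Let x1 = kg of fish meal, x2 = kg of canola meal, x3 = kg of meat-and-bone meal.
min 1.94x1 + 0.46x2 + 0.76x3 subject to:
  5x1 + 124x2 + 21x3 ≤ 194   (crude fibre)
  185x1 + 70x2 + 301x3 ≤ 907   (ash)
  13.7x1 + 11.1x2 + 10.4x3 ≥ 8.3   (metabolisable energy)
  51.8x1 + 19.9x2 + 25.4x3 ≥ 35.5   (lysine)
  x2 ≤ 4.6
  x3 ≤ 1.3
  x1, x2, x3 ≥ 0.
At the optimum only canola meal, meat-and-bone meal are positive (fish meal = 0). The crude fibre and lysine requirements are met with equality.
Solving gives x2 = 1.531, x3 = 0.1982.
Objective = 0.46·1.531 + 0.76·0.1982 = 0.85489.

£0.855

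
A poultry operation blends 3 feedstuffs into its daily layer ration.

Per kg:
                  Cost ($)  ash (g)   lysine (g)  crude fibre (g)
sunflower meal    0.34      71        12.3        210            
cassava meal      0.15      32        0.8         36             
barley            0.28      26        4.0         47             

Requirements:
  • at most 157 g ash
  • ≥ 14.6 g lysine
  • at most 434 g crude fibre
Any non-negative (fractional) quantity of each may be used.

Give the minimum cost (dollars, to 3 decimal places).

This is a linear program. Let x1 = kg of sunflower meal, x2 = kg of cassava meal, x3 = kg of barley.
Minimise 0.34x1 + 0.15x2 + 0.28x3 s.t.:
  71x1 + 32x2 + 26x3 ≤ 157   (ash)
  12.3x1 + 0.8x2 + 4x3 ≥ 14.6   (lysine)
  210x1 + 36x2 + 47x3 ≤ 434   (crude fibre)
  x1, x2, x3 ≥ 0.
The minimum-cost mix takes nothing from cassava meal, barley — only sunflower meal. Binding constraint: lysine.
Optimal quantities: sunflower meal = 1.187 kg.
Objective = 0.34·1.187 = 0.40358.

$0.404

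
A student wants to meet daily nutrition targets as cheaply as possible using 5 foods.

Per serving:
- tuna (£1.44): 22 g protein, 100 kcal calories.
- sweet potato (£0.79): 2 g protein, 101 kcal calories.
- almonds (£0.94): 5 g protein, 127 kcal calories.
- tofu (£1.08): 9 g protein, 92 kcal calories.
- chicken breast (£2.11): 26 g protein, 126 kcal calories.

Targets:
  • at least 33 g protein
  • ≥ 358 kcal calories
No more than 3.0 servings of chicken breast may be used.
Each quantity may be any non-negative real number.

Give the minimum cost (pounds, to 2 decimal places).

£3.38

Set it up as a linear program. Let x1 = servings of tuna, x2 = servings of sweet potato, x3 = servings of almonds, x4 = servings of tofu, x5 = servings of chicken breast.
Minimize 1.44x1 + 0.79x2 + 0.94x3 + 1.08x4 + 2.11x5 s.t.:
  22x1 + 2x2 + 5x3 + 9x4 + 26x5 ≥ 33   (protein)
  100x1 + 101x2 + 127x3 + 92x4 + 126x5 ≥ 358   (calories)
  x5 ≤ 3
  x1, x2, x3, x4, x5 ≥ 0.
The optimal basis is {tuna, almonds}; sweet potato, tofu, chicken breast drop out. There the protein and calories constraints are tight.
Optimal quantities: tuna = 1.047 servings, almonds = 1.995 servings.
Total cost: 1.44·1.047 + 0.94·1.995 = 3.3830.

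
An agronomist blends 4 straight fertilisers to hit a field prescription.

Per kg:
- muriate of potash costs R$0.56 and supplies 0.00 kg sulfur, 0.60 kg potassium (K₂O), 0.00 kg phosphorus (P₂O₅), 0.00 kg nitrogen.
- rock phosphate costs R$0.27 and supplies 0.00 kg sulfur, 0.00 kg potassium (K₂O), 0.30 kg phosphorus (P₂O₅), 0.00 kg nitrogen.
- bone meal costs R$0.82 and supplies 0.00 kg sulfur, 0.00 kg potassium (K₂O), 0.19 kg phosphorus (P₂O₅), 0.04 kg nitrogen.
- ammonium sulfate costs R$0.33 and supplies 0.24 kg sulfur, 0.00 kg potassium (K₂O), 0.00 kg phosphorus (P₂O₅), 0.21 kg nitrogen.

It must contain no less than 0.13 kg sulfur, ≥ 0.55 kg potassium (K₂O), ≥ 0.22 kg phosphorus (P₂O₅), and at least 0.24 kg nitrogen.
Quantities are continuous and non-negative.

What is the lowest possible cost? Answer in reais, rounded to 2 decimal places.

Let x1 = kg of muriate of potash, x2 = kg of rock phosphate, x3 = kg of bone meal, x4 = kg of ammonium sulfate.
Minimize 0.56x1 + 0.27x2 + 0.82x3 + 0.33x4 s.t.:
  0.24x4 ≥ 0.13   (sulfur)
  0.6x1 ≥ 0.55   (potassium (K₂O))
  0.3x2 + 0.19x3 ≥ 0.22   (phosphorus (P₂O₅))
  0.04x3 + 0.21x4 ≥ 0.24   (nitrogen)
  x1, x2, x3, x4 ≥ 0.
The minimum-cost mix takes nothing from bone meal — only muriate of potash, rock phosphate, ammonium sulfate. Binding constraints: potassium (K₂O), phosphorus (P₂O₅), nitrogen.
Solving gives x1 = 0.9167, x2 = 0.7333, x4 = 1.143.
Hence cost = 0.56·0.9167 + 0.27·0.7333 + 0.33·1.143 = R$1.0885.

R$1.09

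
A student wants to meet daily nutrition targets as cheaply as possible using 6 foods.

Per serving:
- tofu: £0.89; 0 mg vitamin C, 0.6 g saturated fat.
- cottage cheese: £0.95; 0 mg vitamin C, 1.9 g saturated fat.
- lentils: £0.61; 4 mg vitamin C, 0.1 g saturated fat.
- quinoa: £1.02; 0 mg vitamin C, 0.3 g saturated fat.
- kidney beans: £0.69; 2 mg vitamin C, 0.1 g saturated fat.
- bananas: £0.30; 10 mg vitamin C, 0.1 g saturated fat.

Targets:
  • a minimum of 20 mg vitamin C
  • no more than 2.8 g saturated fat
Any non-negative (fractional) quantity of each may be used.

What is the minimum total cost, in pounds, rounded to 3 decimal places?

£0.600

Let x1 = servings of tofu, x2 = servings of cottage cheese, x3 = servings of lentils, x4 = servings of quinoa, x5 = servings of kidney beans, x6 = servings of bananas.
min 0.89x1 + 0.95x2 + 0.61x3 + 1.02x4 + 0.69x5 + 0.3x6 s.t.:
  4x3 + 2x5 + 10x6 ≥ 20   (vitamin C)
  0.6x1 + 1.9x2 + 0.1x3 + 0.3x4 + 0.1x5 + 0.1x6 ≤ 2.8   (saturated fat)
  x1, x2, x3, x4, x5, x6 ≥ 0.
The optimal basis is {bananas}; tofu, cottage cheese, lentils, quinoa, kidney beans drop out. There the vitamin C constraint is tight.
Optimal quantities: bananas = 2 servings.
Hence cost = 0.3·2 = £0.60000.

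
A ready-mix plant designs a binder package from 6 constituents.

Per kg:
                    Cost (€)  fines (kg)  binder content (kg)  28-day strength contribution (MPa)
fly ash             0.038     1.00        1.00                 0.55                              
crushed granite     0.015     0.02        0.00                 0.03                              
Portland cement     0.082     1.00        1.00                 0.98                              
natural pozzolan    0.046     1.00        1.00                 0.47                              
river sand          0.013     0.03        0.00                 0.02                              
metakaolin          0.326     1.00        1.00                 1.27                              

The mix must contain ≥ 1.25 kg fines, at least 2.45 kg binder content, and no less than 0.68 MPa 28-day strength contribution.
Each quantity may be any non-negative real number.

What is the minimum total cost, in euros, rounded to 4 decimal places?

Set it up as a linear program. Let x1 = kg of fly ash, x2 = kg of crushed granite, x3 = kg of Portland cement, x4 = kg of natural pozzolan, x5 = kg of river sand, x6 = kg of metakaolin.
Minimize 0.038x1 + 0.015x2 + 0.082x3 + 0.046x4 + 0.013x5 + 0.326x6 with:
  1x1 + 0.02x2 + 1x3 + 1x4 + 0.03x5 + 1x6 ≥ 1.25   (fines)
  1x1 + 1x3 + 1x4 + 1x6 ≥ 2.45   (binder content)
  0.55x1 + 0.03x2 + 0.98x3 + 0.47x4 + 0.02x5 + 1.27x6 ≥ 0.68   (28-day strength contribution)
  x1, x2, x3, x4, x5, x6 ≥ 0.
At the optimum only fly ash is positive (crushed granite, Portland cement, natural pozzolan, river sand, metakaolin = 0). Binding constraint: binder content.
That vertex is x1 = 2.45.
Total cost: 0.038·2.45 = 0.093100.

€0.0931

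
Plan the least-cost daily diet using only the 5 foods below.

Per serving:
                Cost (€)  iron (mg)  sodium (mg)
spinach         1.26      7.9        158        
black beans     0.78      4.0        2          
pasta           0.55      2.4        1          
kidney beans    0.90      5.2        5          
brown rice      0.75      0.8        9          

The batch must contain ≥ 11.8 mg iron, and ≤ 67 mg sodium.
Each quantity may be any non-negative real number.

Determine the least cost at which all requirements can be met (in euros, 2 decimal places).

Set it up as a linear program. Let x1 = servings of spinach, x2 = servings of black beans, x3 = servings of pasta, x4 = servings of kidney beans, x5 = servings of brown rice.
min 1.26x1 + 0.78x2 + 0.55x3 + 0.9x4 + 0.75x5 subject to:
  7.9x1 + 4x2 + 2.4x3 + 5.2x4 + 0.8x5 ≥ 11.8   (iron)
  158x1 + 2x2 + 1x3 + 5x4 + 9x5 ≤ 67   (sodium)
  x1, x2, x3, x4, x5 ≥ 0.
The cheapest feasible vertex uses only spinach, kidney beans; black beans, pasta, brown rice are not used. Binding constraints: iron and sodium.
Solving gives x1 = 0.37, x4 = 1.707.
Hence cost = 1.26·0.37 + 0.9·1.707 = €2.0025.

€2.00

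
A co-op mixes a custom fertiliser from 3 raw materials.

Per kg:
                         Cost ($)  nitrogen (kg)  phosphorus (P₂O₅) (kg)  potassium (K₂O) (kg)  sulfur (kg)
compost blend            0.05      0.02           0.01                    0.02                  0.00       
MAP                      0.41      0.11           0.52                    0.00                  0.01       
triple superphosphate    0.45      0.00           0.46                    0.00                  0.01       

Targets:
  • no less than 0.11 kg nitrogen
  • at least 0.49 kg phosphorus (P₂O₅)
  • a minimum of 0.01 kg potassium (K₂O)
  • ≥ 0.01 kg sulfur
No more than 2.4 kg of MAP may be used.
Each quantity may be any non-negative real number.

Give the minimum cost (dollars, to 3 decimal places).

This is a linear program. Let x1 = kg of compost blend, x2 = kg of MAP, x3 = kg of triple superphosphate.
Minimize 0.05x1 + 0.41x2 + 0.45x3 s.t.:
  0.02x1 + 0.11x2 ≥ 0.11   (nitrogen)
  0.01x1 + 0.52x2 + 0.46x3 ≥ 0.49   (phosphorus (P₂O₅))
  0.02x1 ≥ 0.01   (potassium (K₂O))
  0.01x2 + 0.01x3 ≥ 0.01   (sulfur)
  x2 ≤ 2.4
  x1, x2, x3 ≥ 0.
The cheapest feasible vertex uses only compost blend, MAP; triple superphosphate is not used. There the potassium (K₂O) and sulfur constraints are tight.
Solving gives x1 = 0.5, x2 = 1.
Cost = 0.05·0.5 + 0.41·1 = 0.43500.

$0.435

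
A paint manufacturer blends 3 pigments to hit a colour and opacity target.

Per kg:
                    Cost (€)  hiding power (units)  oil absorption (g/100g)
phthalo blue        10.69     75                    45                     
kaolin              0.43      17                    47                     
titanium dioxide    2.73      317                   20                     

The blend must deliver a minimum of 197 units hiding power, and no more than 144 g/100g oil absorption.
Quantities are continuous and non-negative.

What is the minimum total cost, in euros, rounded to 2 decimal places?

This is a linear program. Let x1 = kg of phthalo blue, x2 = kg of kaolin, x3 = kg of titanium dioxide.
Minimise 10.69x1 + 0.43x2 + 2.73x3 with:
  75x1 + 17x2 + 317x3 ≥ 197   (hiding power)
  45x1 + 47x2 + 20x3 ≤ 144   (oil absorption)
  x1, x2, x3 ≥ 0.
The cheapest feasible vertex uses only titanium dioxide; phthalo blue, kaolin are not used. Binding constraint: hiding power.
So titanium dioxide = 0.6215 kg.
Objective = 2.73·0.6215 = 1.6967.

€1.70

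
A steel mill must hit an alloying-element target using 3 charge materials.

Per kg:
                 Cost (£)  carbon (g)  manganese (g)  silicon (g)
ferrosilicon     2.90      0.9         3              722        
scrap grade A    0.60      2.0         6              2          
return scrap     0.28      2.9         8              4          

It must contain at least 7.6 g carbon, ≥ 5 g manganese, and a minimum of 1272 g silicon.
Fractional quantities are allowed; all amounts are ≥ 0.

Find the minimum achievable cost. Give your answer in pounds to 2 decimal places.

Let x1 = kg of ferrosilicon, x2 = kg of scrap grade A, x3 = kg of return scrap.
min 2.9x1 + 0.6x2 + 0.28x3 s.t.:
  0.9x1 + 2x2 + 2.9x3 ≥ 7.6   (carbon)
  3x1 + 6x2 + 8x3 ≥ 5   (manganese)
  722x1 + 2x2 + 4x3 ≥ 1272   (silicon)
  x1, x2, x3 ≥ 0.
The minimum-cost mix takes nothing from scrap grade A — only ferrosilicon, return scrap. There the carbon and silicon constraints are tight.
So ferrosilicon = 1.75 kg, return scrap = 2.078 kg.
Hence cost = 2.9·1.75 + 0.28·2.078 = £5.6568.

£5.66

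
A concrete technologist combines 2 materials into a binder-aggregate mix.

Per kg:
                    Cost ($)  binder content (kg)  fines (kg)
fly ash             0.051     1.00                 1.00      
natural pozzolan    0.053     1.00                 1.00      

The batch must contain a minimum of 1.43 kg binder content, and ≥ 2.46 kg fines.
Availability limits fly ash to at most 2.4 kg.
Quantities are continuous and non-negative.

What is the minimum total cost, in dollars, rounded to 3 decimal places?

This is a linear program. Let x1 = kg of fly ash, x2 = kg of natural pozzolan.
Minimize 0.051x1 + 0.053x2 with:
  1x1 + 1x2 ≥ 1.43   (binder content)
  1x1 + 1x2 ≥ 2.46   (fines)
  x1 ≤ 2.4
  x1, x2 ≥ 0.
Both inputs are positive at the optimum. The fines and the fly ash cap requirements are met with equality.
Optimal quantities: fly ash = 2.4 kg, natural pozzolan = 0.06 kg.
Hence cost = 0.051·2.4 + 0.053·0.06 = $0.12558.

$0.126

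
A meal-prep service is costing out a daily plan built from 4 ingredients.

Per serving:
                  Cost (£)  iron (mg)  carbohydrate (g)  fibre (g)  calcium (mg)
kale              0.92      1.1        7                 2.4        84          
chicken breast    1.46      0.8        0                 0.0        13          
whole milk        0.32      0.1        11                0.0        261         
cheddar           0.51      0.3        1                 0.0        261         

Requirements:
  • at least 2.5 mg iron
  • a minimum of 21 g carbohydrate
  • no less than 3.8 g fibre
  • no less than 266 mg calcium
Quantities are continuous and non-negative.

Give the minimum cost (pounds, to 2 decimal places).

£2.21

Let x1 = servings of kale, x2 = servings of chicken breast, x3 = servings of whole milk, x4 = servings of cheddar.
Minimise 0.92x1 + 1.46x2 + 0.32x3 + 0.51x4 s.t.:
  1.1x1 + 0.8x2 + 0.1x3 + 0.3x4 ≥ 2.5   (iron)
  7x1 + 11x3 + 1x4 ≥ 21   (carbohydrate)
  2.4x1 ≥ 3.8   (fibre)
  84x1 + 13x2 + 261x3 + 261x4 ≥ 266   (calcium)
  x1, x2, x3, x4 ≥ 0.
The minimum-cost mix takes nothing from chicken breast, cheddar — only kale, whole milk. There the iron and carbohydrate constraints are tight.
Solving gives x1 = 2.228, x3 = 0.4912.
Cost = 0.92·2.228 + 0.32·0.4912 = 2.2069.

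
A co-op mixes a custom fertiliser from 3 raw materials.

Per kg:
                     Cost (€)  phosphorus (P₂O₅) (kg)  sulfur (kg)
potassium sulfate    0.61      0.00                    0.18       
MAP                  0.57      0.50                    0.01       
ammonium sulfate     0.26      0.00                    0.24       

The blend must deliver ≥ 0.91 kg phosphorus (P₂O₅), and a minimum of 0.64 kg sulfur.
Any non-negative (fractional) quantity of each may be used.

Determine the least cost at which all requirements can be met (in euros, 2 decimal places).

€1.71

Set it up as a linear program. Let x1 = kg of potassium sulfate, x2 = kg of MAP, x3 = kg of ammonium sulfate.
min 0.61x1 + 0.57x2 + 0.26x3 subject to:
  0.5x2 ≥ 0.91   (phosphorus (P₂O₅))
  0.18x1 + 0.01x2 + 0.24x3 ≥ 0.64   (sulfur)
  x1, x2, x3 ≥ 0.
The optimal basis is {MAP, ammonium sulfate}; potassium sulfate drops out. There the phosphorus (P₂O₅) and sulfur constraints are tight.
That vertex is x2 = 1.82, x3 = 2.591.
Total cost: 0.57·1.82 + 0.26·2.591 = 1.7111.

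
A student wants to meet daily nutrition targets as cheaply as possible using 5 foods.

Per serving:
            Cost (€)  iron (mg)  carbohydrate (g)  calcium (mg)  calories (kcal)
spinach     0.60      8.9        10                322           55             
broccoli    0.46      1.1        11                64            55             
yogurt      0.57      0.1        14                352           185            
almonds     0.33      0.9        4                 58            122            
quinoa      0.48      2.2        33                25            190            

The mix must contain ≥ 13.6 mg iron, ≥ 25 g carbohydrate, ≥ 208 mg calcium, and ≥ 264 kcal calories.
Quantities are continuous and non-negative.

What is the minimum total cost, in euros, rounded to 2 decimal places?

This is a linear program. Let x1 = servings of spinach, x2 = servings of broccoli, x3 = servings of yogurt, x4 = servings of almonds, x5 = servings of quinoa.
Minimise 0.6x1 + 0.46x2 + 0.57x3 + 0.33x4 + 0.48x5 with:
  8.9x1 + 1.1x2 + 0.1x3 + 0.9x4 + 2.2x5 ≥ 13.6   (iron)
  10x1 + 11x2 + 14x3 + 4x4 + 33x5 ≥ 25   (carbohydrate)
  322x1 + 64x2 + 352x3 + 58x4 + 25x5 ≥ 208   (calcium)
  55x1 + 55x2 + 185x3 + 122x4 + 190x5 ≥ 264   (calories)
  x1, x2, x3, x4, x5 ≥ 0.
The minimum-cost mix takes nothing from broccoli, yogurt, almonds — only spinach, quinoa. There the iron and calories constraints are tight.
Solving gives x1 = 1.276, x5 = 1.02.
Hence cost = 0.6·1.276 + 0.48·1.02 = €1.2552.

€1.26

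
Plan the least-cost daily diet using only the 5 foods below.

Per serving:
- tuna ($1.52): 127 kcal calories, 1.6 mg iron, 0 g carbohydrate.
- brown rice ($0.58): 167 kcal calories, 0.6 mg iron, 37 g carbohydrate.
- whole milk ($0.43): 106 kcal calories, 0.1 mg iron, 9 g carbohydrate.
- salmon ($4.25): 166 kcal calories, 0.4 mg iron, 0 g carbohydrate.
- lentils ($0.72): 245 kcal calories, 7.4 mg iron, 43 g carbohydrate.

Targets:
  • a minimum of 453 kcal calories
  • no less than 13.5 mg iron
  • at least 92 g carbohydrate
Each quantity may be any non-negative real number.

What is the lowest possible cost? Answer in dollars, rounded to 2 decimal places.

Treat it as an LP. Let x1 = servings of tuna, x2 = servings of brown rice, x3 = servings of whole milk, x4 = servings of salmon, x5 = servings of lentils.
Minimise 1.52x1 + 0.58x2 + 0.43x3 + 4.25x4 + 0.72x5 subject to:
  127x1 + 167x2 + 106x3 + 166x4 + 245x5 ≥ 453   (calories)
  1.6x1 + 0.6x2 + 0.1x3 + 0.4x4 + 7.4x5 ≥ 13.5   (iron)
  37x2 + 9x3 + 43x5 ≥ 92   (carbohydrate)
  x1, x2, x3, x4, x5 ≥ 0.
The cheapest feasible vertex uses only brown rice, lentils; tuna, whole milk, salmon are not used. The iron and carbohydrate requirements are met with equality.
Solving gives x2 = 0.4044, x5 = 1.792.
Hence cost = 0.58·0.4044 + 0.72·1.792 = $1.5248.

$1.52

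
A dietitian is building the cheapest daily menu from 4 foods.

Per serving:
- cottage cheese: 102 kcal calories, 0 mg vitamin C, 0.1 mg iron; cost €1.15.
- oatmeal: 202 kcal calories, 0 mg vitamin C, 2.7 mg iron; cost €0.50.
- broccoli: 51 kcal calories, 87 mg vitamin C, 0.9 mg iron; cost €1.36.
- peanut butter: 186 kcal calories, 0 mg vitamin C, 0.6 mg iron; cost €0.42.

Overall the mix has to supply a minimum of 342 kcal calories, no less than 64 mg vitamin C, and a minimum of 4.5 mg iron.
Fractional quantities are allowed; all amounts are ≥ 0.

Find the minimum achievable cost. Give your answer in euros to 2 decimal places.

This is a linear program. Let x1 = servings of cottage cheese, x2 = servings of oatmeal, x3 = servings of broccoli, x4 = servings of peanut butter.
Minimise 1.15x1 + 0.5x2 + 1.36x3 + 0.42x4 with:
  102x1 + 202x2 + 51x3 + 186x4 ≥ 342   (calories)
  87x3 ≥ 64   (vitamin C)
  0.1x1 + 2.7x2 + 0.9x3 + 0.6x4 ≥ 4.5   (iron)
  x1, x2, x3, x4 ≥ 0.
The minimum-cost mix takes nothing from cottage cheese — only oatmeal, broccoli, peanut butter. Binding constraints: calories, vitamin C, iron.
Solving gives x2 = 1.394, x3 = 0.7356, x4 = 0.1229.
Objective = 0.5·1.394 + 1.36·0.7356 + 0.42·0.1229 = 1.7490.

€1.75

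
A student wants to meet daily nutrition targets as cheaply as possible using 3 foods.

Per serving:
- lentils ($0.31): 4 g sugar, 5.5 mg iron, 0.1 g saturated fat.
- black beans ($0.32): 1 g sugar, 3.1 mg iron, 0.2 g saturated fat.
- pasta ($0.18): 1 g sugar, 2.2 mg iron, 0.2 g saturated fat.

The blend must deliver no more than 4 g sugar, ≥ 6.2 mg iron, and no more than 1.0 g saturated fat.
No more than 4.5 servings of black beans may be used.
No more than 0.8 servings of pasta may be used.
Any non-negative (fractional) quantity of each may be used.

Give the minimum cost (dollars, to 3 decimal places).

Treat it as an LP. Let x1 = servings of lentils, x2 = servings of black beans, x3 = servings of pasta.
Minimise 0.31x1 + 0.32x2 + 0.18x3 with:
  4x1 + 1x2 + 1x3 ≤ 4   (sugar)
  5.5x1 + 3.1x2 + 2.2x3 ≥ 6.2   (iron)
  0.1x1 + 0.2x2 + 0.2x3 ≤ 1   (saturated fat)
  x2 ≤ 4.5
  x3 ≤ 0.8
  x1, x2, x3 ≥ 0.
All 3 inputs are positive at the optimum. There the sugar, iron, the pasta cap constraints are tight.
So lentils = 0.7942 servings, black beans = 0.02319 servings, pasta = 0.8 servings.
Objective = 0.31·0.7942 + 0.32·0.02319 + 0.18·0.8 = 0.39762.

$0.398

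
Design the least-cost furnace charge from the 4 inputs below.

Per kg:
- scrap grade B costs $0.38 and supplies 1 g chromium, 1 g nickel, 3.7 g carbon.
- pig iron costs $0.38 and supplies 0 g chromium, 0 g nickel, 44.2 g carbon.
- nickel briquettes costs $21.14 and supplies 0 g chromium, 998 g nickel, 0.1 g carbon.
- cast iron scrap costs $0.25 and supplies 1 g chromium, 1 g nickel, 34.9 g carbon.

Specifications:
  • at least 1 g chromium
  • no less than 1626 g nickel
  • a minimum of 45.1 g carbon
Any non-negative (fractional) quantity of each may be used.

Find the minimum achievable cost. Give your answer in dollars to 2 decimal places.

$34.74

Let x1 = kg of scrap grade B, x2 = kg of pig iron, x3 = kg of nickel briquettes, x4 = kg of cast iron scrap.
min 0.38x1 + 0.38x2 + 21.14x3 + 0.25x4 s.t.:
  1x1 + 1x4 ≥ 1   (chromium)
  1x1 + 998x3 + 1x4 ≥ 1626   (nickel)
  3.7x1 + 44.2x2 + 0.1x3 + 34.9x4 ≥ 45.1   (carbon)
  x1, x2, x3, x4 ≥ 0.
The minimum-cost mix takes nothing from scrap grade B, pig iron — only nickel briquettes, cast iron scrap. The nickel and carbon requirements are met with equality.
Optimal quantities: nickel briquettes = 1.628 kg, cast iron scrap = 1.288 kg.
Hence cost = 21.14·1.628 + 0.25·1.288 = $34.7379.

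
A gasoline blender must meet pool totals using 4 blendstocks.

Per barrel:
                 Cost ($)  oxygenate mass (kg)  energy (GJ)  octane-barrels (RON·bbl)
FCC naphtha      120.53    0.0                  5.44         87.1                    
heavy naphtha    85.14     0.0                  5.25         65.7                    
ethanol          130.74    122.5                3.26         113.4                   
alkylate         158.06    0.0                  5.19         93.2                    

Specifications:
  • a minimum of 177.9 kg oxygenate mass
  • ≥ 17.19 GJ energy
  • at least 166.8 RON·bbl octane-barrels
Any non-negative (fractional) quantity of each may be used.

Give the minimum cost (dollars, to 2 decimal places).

$391.86

Let x1 = barrels of FCC naphtha, x2 = barrels of heavy naphtha, x3 = barrels of ethanol, x4 = barrels of alkylate.
Minimize 120.53x1 + 85.14x2 + 130.74x3 + 158.06x4 with:
  122.5x3 ≥ 177.9   (oxygenate mass)
  5.44x1 + 5.25x2 + 3.26x3 + 5.19x4 ≥ 17.19   (energy)
  87.1x1 + 65.7x2 + 113.4x3 + 93.2x4 ≥ 166.8   (octane-barrels)
  x1, x2, x3, x4 ≥ 0.
The optimal basis is {heavy naphtha, ethanol}; FCC naphtha, alkylate drop out. There the oxygenate mass and energy constraints are tight.
That vertex is x2 = 2.3725, x3 = 1.4522.
Cost = 85.14·2.3725 + 130.74·1.4522 = 391.8553.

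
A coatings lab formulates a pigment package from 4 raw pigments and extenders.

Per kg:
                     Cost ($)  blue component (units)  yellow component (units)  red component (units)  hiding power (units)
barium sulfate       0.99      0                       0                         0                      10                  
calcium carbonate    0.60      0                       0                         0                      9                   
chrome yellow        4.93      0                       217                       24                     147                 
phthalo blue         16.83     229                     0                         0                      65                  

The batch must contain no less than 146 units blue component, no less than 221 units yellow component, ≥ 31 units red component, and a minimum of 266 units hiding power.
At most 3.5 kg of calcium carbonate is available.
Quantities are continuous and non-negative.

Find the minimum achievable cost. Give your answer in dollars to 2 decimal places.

Treat it as an LP. Let x1 = kg of barium sulfate, x2 = kg of calcium carbonate, x3 = kg of chrome yellow, x4 = kg of phthalo blue.
Minimise 0.99x1 + 0.6x2 + 4.93x3 + 16.83x4 with:
  229x4 ≥ 146   (blue component)
  217x3 ≥ 221   (yellow component)
  24x3 ≥ 31   (red component)
  10x1 + 9x2 + 147x3 + 65x4 ≥ 266   (hiding power)
  x2 ≤ 3.5
  x1, x2, x3, x4 ≥ 0.
The optimal basis is {chrome yellow, phthalo blue}; barium sulfate, calcium carbonate drop out. The blue component and hiding power requirements are met with equality.
Solving gives x3 = 1.528, x4 = 0.6376.
Hence cost = 4.93·1.528 + 16.83·0.6376 = $18.2638.

$18.26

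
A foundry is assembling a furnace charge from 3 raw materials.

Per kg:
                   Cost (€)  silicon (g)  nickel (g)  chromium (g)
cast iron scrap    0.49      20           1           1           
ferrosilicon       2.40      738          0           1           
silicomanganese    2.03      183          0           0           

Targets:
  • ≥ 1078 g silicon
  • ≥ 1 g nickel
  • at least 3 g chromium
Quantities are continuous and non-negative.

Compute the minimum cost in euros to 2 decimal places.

€4.18

This is a linear program. Let x1 = kg of cast iron scrap, x2 = kg of ferrosilicon, x3 = kg of silicomanganese.
Minimize 0.49x1 + 2.4x2 + 2.03x3 s.t.:
  20x1 + 738x2 + 183x3 ≥ 1078   (silicon)
  1x1 ≥ 1   (nickel)
  1x1 + 1x2 ≥ 3   (chromium)
  x1, x2, x3 ≥ 0.
At the optimum only cast iron scrap, ferrosilicon are positive (silicomanganese = 0). The silicon and chromium requirements are met with equality.
So cast iron scrap = 1.582 kg, ferrosilicon = 1.418 kg.
Total cost: 0.49·1.582 + 2.4·1.418 = 4.1784.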